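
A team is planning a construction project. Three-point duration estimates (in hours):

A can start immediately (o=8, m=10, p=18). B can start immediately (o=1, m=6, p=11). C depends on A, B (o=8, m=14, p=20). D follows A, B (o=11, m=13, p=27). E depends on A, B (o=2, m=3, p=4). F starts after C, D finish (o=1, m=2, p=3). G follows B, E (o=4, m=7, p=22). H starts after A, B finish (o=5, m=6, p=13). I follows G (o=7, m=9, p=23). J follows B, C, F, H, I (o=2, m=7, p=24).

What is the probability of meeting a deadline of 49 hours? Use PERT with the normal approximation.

0.854

te_A = (8 + 4·10 + 18)/6 = 66/6 = 11; σ²_A = ((18−8)/6)² = 2.778
te_B = (1 + 4·6 + 11)/6 = 36/6 = 6; σ²_B = ((11−1)/6)² = 2.778
te_C = (8 + 4·14 + 20)/6 = 84/6 = 14; σ²_C = ((20−8)/6)² = 4.000
te_D = (11 + 4·13 + 27)/6 = 90/6 = 15; σ²_D = ((27−11)/6)² = 7.111
te_E = (2 + 4·3 + 4)/6 = 18/6 = 3; σ²_E = ((4−2)/6)² = 0.111
te_F = (1 + 4·2 + 3)/6 = 12/6 = 2; σ²_F = ((3−1)/6)² = 0.111
te_G = (4 + 4·7 + 22)/6 = 54/6 = 9; σ²_G = ((22−4)/6)² = 9.000
te_H = (5 + 4·6 + 13)/6 = 42/6 = 7; σ²_H = ((13−5)/6)² = 1.778
te_I = (7 + 4·9 + 23)/6 = 66/6 = 11; σ²_I = ((23−7)/6)² = 7.111
te_J = (2 + 4·7 + 24)/6 = 54/6 = 9; σ²_J = ((24−2)/6)² = 13.444

Forward pass:
ES_A = 0; EF_A = 11
ES_B = 0; EF_B = 6
ES_C = max(EF_A=11, EF_B=6) = 11; EF_C = 11+14 = 25
ES_D = max(EF_A=11, EF_B=6) = 11; EF_D = 11+15 = 26
ES_E = max(EF_A=11, EF_B=6) = 11; EF_E = 11+3 = 14
ES_F = max(EF_C=25, EF_D=26) = 26; EF_F = 26+2 = 28
ES_G = max(EF_B=6, EF_E=14) = 14; EF_G = 14+9 = 23
ES_H = max(EF_A=11, EF_B=6) = 11; EF_H = 11+7 = 18
ES_I = 23; EF_I = 23+11 = 34
ES_J = max(EF_B=6, EF_C=25, EF_F=28, EF_H=18, EF_I=34) = 34; EF_J = 34+9 = 43
Expected project duration μ = 43 hours. Critical path: A → E → G → I → J.

Variance along critical path = 2.778 + 0.111 + 9.000 + 7.111 + 13.444 = 32.444; σ = √32.444 = 5.696 hours.
Z = (49 − 43) / 5.696 = 1.053
P(T ≤ 49) = Φ(1.053) ≈ 0.854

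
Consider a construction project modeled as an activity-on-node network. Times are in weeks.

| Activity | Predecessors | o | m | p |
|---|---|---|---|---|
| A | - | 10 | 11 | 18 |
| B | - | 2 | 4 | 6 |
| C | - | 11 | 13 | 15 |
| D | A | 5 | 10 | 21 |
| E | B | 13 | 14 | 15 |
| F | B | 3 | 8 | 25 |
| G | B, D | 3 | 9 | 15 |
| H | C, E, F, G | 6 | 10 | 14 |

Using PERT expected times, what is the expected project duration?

te_A = (10 + 4·11 + 18)/6 = 72/6 = 12
te_B = (2 + 4·4 + 6)/6 = 24/6 = 4
te_C = (11 + 4·13 + 15)/6 = 78/6 = 13
te_D = (5 + 4·10 + 21)/6 = 66/6 = 11
te_E = (13 + 4·14 + 15)/6 = 84/6 = 14
te_F = (3 + 4·8 + 25)/6 = 60/6 = 10
te_G = (3 + 4·9 + 15)/6 = 54/6 = 9
te_H = (6 + 4·10 + 14)/6 = 60/6 = 10

Forward pass:
ES_A = 0; EF_A = 12
ES_B = 0; EF_B = 4
ES_C = 0; EF_C = 13
ES_D = 12; EF_D = 12+11 = 23
ES_E = 4; EF_E = 4+14 = 18
ES_F = 4; EF_F = 4+10 = 14
ES_G = max(EF_B=4, EF_D=23) = 23; EF_G = 23+9 = 32
ES_H = max(EF_C=13, EF_E=18, EF_F=14, EF_G=32) = 32; EF_H = 32+10 = 42
Expected project duration μ = 42 weeks. Critical path: A → D → G → H.

42 weeks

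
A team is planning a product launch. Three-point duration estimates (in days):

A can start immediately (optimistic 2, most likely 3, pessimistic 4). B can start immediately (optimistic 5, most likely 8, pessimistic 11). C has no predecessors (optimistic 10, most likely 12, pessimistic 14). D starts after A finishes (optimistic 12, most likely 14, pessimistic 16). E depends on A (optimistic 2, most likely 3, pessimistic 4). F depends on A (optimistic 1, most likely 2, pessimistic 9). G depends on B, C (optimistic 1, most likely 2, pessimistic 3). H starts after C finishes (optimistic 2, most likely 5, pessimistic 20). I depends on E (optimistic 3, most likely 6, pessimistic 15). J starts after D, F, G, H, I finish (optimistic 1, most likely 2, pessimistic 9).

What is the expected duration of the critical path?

te_A = (2 + 4·3 + 4)/6 = 18/6 = 3
te_B = (5 + 4·8 + 11)/6 = 48/6 = 8
te_C = (10 + 4·12 + 14)/6 = 72/6 = 12
te_D = (12 + 4·14 + 16)/6 = 84/6 = 14
te_E = (2 + 4·3 + 4)/6 = 18/6 = 3
te_F = (1 + 4·2 + 9)/6 = 18/6 = 3
te_G = (1 + 4·2 + 3)/6 = 12/6 = 2
te_H = (2 + 4·5 + 20)/6 = 42/6 = 7
te_I = (3 + 4·6 + 15)/6 = 42/6 = 7
te_J = (1 + 4·2 + 9)/6 = 18/6 = 3

Forward pass:
ES_A = 0; EF_A = 3
ES_B = 0; EF_B = 8
ES_C = 0; EF_C = 12
ES_D = 3; EF_D = 3+14 = 17
ES_E = 3; EF_E = 3+3 = 6
ES_F = 3; EF_F = 3+3 = 6
ES_G = max(EF_B=8, EF_C=12) = 12; EF_G = 12+2 = 14
ES_H = 12; EF_H = 12+7 = 19
ES_I = 6; EF_I = 6+7 = 13
ES_J = max(EF_D=17, EF_F=6, EF_G=14, EF_H=19, EF_I=13) = 19; EF_J = 19+3 = 22
Expected project duration μ = 22 days. Critical path: C → H → J.

22 days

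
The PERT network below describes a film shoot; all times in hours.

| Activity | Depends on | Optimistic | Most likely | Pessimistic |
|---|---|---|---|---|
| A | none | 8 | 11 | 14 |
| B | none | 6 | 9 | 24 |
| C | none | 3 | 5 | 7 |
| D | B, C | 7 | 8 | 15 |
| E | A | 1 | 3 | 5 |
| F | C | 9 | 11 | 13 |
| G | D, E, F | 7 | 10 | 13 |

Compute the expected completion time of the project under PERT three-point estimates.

30 hours

te_A = (8 + 4·11 + 14)/6 = 66/6 = 11
te_B = (6 + 4·9 + 24)/6 = 66/6 = 11
te_C = (3 + 4·5 + 7)/6 = 30/6 = 5
te_D = (7 + 4·8 + 15)/6 = 54/6 = 9
te_E = (1 + 4·3 + 5)/6 = 18/6 = 3
te_F = (9 + 4·11 + 13)/6 = 66/6 = 11
te_G = (7 + 4·10 + 13)/6 = 60/6 = 10

Forward pass:
ES_A = 0; EF_A = 11
ES_B = 0; EF_B = 11
ES_C = 0; EF_C = 5
ES_D = max(EF_B=11, EF_C=5) = 11; EF_D = 11+9 = 20
ES_E = 11; EF_E = 11+3 = 14
ES_F = 5; EF_F = 5+11 = 16
ES_G = max(EF_D=20, EF_E=14, EF_F=16) = 20; EF_G = 20+10 = 30
Expected project duration μ = 30 hours. Critical path: B → D → G.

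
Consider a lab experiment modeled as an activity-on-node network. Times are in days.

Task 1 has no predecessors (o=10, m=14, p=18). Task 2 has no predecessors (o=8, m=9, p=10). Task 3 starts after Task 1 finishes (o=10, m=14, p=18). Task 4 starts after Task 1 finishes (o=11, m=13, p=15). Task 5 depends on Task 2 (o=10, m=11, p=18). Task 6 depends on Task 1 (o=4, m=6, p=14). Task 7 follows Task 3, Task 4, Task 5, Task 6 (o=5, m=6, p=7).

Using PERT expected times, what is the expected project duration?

te_Task 1 = (10 + 4·14 + 18)/6 = 84/6 = 14
te_Task 2 = (8 + 4·9 + 10)/6 = 54/6 = 9
te_Task 3 = (10 + 4·14 + 18)/6 = 84/6 = 14
te_Task 4 = (11 + 4·13 + 15)/6 = 78/6 = 13
te_Task 5 = (10 + 4·11 + 18)/6 = 72/6 = 12
te_Task 6 = (4 + 4·6 + 14)/6 = 42/6 = 7
te_Task 7 = (5 + 4·6 + 7)/6 = 36/6 = 6

Forward pass:
ES_Task 1 = 0; EF_Task 1 = 14
ES_Task 2 = 0; EF_Task 2 = 9
ES_Task 3 = 14; EF_Task 3 = 14+14 = 28
ES_Task 4 = 14; EF_Task 4 = 14+13 = 27
ES_Task 5 = 9; EF_Task 5 = 9+12 = 21
ES_Task 6 = 14; EF_Task 6 = 14+7 = 21
ES_Task 7 = max(EF_Task 3=28, EF_Task 4=27, EF_Task 5=21, EF_Task 6=21) = 28; EF_Task 7 = 28+6 = 34
Expected project duration μ = 34 days. Critical path: Task 1 → Task 3 → Task 7.

34 days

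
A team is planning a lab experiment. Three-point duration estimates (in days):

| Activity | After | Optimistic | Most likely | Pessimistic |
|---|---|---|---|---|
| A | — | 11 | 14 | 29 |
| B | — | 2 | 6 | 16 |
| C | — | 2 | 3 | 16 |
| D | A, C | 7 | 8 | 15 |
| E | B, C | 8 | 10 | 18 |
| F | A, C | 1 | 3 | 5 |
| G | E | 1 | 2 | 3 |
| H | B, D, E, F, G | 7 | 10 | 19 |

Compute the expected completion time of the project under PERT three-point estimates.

te_A = (11 + 4·14 + 29)/6 = 96/6 = 16
te_B = (2 + 4·6 + 16)/6 = 42/6 = 7
te_C = (2 + 4·3 + 16)/6 = 30/6 = 5
te_D = (7 + 4·8 + 15)/6 = 54/6 = 9
te_E = (8 + 4·10 + 18)/6 = 66/6 = 11
te_F = (1 + 4·3 + 5)/6 = 18/6 = 3
te_G = (1 + 4·2 + 3)/6 = 12/6 = 2
te_H = (7 + 4·10 + 19)/6 = 66/6 = 11

Forward pass:
ES_A = 0; EF_A = 16
ES_B = 0; EF_B = 7
ES_C = 0; EF_C = 5
ES_D = max(EF_A=16, EF_C=5) = 16; EF_D = 16+9 = 25
ES_E = max(EF_B=7, EF_C=5) = 7; EF_E = 7+11 = 18
ES_F = max(EF_A=16, EF_C=5) = 16; EF_F = 16+3 = 19
ES_G = 18; EF_G = 18+2 = 20
ES_H = max(EF_B=7, EF_D=25, EF_E=18, EF_F=19, EF_G=20) = 25; EF_H = 25+11 = 36
Expected project duration μ = 36 days. Critical path: A → D → H.

36 days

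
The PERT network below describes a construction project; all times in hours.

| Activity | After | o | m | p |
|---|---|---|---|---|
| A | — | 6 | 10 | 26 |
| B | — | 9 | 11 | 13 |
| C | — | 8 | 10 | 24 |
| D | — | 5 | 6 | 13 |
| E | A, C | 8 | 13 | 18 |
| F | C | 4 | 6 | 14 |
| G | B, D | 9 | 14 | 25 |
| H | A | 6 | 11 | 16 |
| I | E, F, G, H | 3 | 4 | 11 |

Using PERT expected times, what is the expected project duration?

te_A = (6 + 4·10 + 26)/6 = 72/6 = 12
te_B = (9 + 4·11 + 13)/6 = 66/6 = 11
te_C = (8 + 4·10 + 24)/6 = 72/6 = 12
te_D = (5 + 4·6 + 13)/6 = 42/6 = 7
te_E = (8 + 4·13 + 18)/6 = 78/6 = 13
te_F = (4 + 4·6 + 14)/6 = 42/6 = 7
te_G = (9 + 4·14 + 25)/6 = 90/6 = 15
te_H = (6 + 4·11 + 16)/6 = 66/6 = 11
te_I = (3 + 4·4 + 11)/6 = 30/6 = 5

Forward pass:
ES_A = 0; EF_A = 12
ES_B = 0; EF_B = 11
ES_C = 0; EF_C = 12
ES_D = 0; EF_D = 7
ES_E = max(EF_A=12, EF_C=12) = 12; EF_E = 12+13 = 25
ES_F = 12; EF_F = 12+7 = 19
ES_G = max(EF_B=11, EF_D=7) = 11; EF_G = 11+15 = 26
ES_H = 12; EF_H = 12+11 = 23
ES_I = max(EF_E=25, EF_F=19, EF_G=26, EF_H=23) = 26; EF_I = 26+5 = 31
Expected project duration μ = 31 hours. Critical path: B → G → I.

31 hours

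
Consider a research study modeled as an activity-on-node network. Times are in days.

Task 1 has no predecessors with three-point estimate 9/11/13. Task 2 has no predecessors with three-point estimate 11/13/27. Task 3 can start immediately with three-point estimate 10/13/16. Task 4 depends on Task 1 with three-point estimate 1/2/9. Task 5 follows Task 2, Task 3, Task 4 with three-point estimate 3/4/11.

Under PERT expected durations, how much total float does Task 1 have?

te_Task 1 = (9 + 4·11 + 13)/6 = 66/6 = 11
te_Task 2 = (11 + 4·13 + 27)/6 = 90/6 = 15
te_Task 3 = (10 + 4·13 + 16)/6 = 78/6 = 13
te_Task 4 = (1 + 4·2 + 9)/6 = 18/6 = 3
te_Task 5 = (3 + 4·4 + 11)/6 = 30/6 = 5

Forward pass:
ES_Task 1 = 0; EF_Task 1 = 11
ES_Task 2 = 0; EF_Task 2 = 15
ES_Task 3 = 0; EF_Task 3 = 13
ES_Task 4 = 11; EF_Task 4 = 11+3 = 14
ES_Task 5 = max(EF_Task 2=15, EF_Task 3=13, EF_Task 4=14) = 15; EF_Task 5 = 15+5 = 20
Expected project duration μ = 20 days. Critical path: Task 2 → Task 5.

Backward pass:
LF_Task 5 = 20; LS_Task 5 = 20−5 = 15
LF_Task 4 = LS_Task 5 = 15; LS_Task 4 = 15−3 = 12
LF_Task 3 = LS_Task 5 = 15; LS_Task 3 = 15−13 = 2
LF_Task 2 = LS_Task 5 = 15; LS_Task 2 = 15−15 = 0
LF_Task 1 = LS_Task 4 = 12; LS_Task 1 = 12−11 = 1
Slack_Task 1 = LS_Task 1 − ES_Task 1 = 1 − 0 = 1

1 days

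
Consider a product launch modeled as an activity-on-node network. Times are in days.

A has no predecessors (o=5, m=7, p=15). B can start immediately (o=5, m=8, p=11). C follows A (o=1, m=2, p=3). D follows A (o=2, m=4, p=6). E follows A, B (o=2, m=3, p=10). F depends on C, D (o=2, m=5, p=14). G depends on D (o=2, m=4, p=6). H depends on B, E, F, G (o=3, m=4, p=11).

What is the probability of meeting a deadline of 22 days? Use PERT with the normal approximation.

te_A = (5 + 4·7 + 15)/6 = 48/6 = 8; σ²_A = ((15−5)/6)² = 2.778
te_B = (5 + 4·8 + 11)/6 = 48/6 = 8; σ²_B = ((11−5)/6)² = 1.000
te_C = (1 + 4·2 + 3)/6 = 12/6 = 2; σ²_C = ((3−1)/6)² = 0.111
te_D = (2 + 4·4 + 6)/6 = 24/6 = 4; σ²_D = ((6−2)/6)² = 0.444
te_E = (2 + 4·3 + 10)/6 = 24/6 = 4; σ²_E = ((10−2)/6)² = 1.778
te_F = (2 + 4·5 + 14)/6 = 36/6 = 6; σ²_F = ((14−2)/6)² = 4.000
te_G = (2 + 4·4 + 6)/6 = 24/6 = 4; σ²_G = ((6−2)/6)² = 0.444
te_H = (3 + 4·4 + 11)/6 = 30/6 = 5; σ²_H = ((11−3)/6)² = 1.778

Forward pass:
ES_A = 0; EF_A = 8
ES_B = 0; EF_B = 8
ES_C = 8; EF_C = 8+2 = 10
ES_D = 8; EF_D = 8+4 = 12
ES_E = max(EF_A=8, EF_B=8) = 8; EF_E = 8+4 = 12
ES_F = max(EF_C=10, EF_D=12) = 12; EF_F = 12+6 = 18
ES_G = 12; EF_G = 12+4 = 16
ES_H = max(EF_B=8, EF_E=12, EF_F=18, EF_G=16) = 18; EF_H = 18+5 = 23
Expected project duration μ = 23 days. Critical path: A → D → F → H.

Variance along critical path = 2.778 + 0.444 + 4.000 + 1.778 = 9.000; σ = √9.000 = 3.000 days.
Z = (22 − 23) / 3.000 = -0.333
P(T ≤ 22) = Φ(-0.333) ≈ 0.369

0.369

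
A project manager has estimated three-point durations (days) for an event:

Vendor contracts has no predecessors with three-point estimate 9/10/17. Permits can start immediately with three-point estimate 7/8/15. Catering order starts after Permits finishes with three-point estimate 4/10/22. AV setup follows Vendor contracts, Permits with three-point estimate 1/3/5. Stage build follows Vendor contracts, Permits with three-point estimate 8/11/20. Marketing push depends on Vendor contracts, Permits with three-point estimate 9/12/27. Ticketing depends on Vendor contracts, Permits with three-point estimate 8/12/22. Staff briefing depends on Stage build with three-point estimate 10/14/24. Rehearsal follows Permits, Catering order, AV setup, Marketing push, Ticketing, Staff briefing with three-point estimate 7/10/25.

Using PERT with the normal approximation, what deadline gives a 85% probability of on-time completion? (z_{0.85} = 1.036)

te_Vendor contracts = (9 + 4·10 + 17)/6 = 66/6 = 11; σ²_Vendor contracts = ((17−9)/6)² = 1.778
te_Permits = (7 + 4·8 + 15)/6 = 54/6 = 9; σ²_Permits = ((15−7)/6)² = 1.778
te_Catering order = (4 + 4·10 + 22)/6 = 66/6 = 11; σ²_Catering order = ((22−4)/6)² = 9.000
te_AV setup = (1 + 4·3 + 5)/6 = 18/6 = 3; σ²_AV setup = ((5−1)/6)² = 0.444
te_Stage build = (8 + 4·11 + 20)/6 = 72/6 = 12; σ²_Stage build = ((20−8)/6)² = 4.000
te_Marketing push = (9 + 4·12 + 27)/6 = 84/6 = 14; σ²_Marketing push = ((27−9)/6)² = 9.000
te_Ticketing = (8 + 4·12 + 22)/6 = 78/6 = 13; σ²_Ticketing = ((22−8)/6)² = 5.444
te_Staff briefing = (10 + 4·14 + 24)/6 = 90/6 = 15; σ²_Staff briefing = ((24−10)/6)² = 5.444
te_Rehearsal = (7 + 4·10 + 25)/6 = 72/6 = 12; σ²_Rehearsal = ((25−7)/6)² = 9.000

Forward pass:
ES_Vendor contracts = 0; EF_Vendor contracts = 11
ES_Permits = 0; EF_Permits = 9
ES_Catering order = 9; EF_Catering order = 9+11 = 20
ES_AV setup = max(EF_Vendor contracts=11, EF_Permits=9) = 11; EF_AV setup = 11+3 = 14
ES_Stage build = max(EF_Vendor contracts=11, EF_Permits=9) = 11; EF_Stage build = 11+12 = 23
ES_Marketing push = max(EF_Vendor contracts=11, EF_Permits=9) = 11; EF_Marketing push = 11+14 = 25
ES_Ticketing = max(EF_Vendor contracts=11, EF_Permits=9) = 11; EF_Ticketing = 11+13 = 24
ES_Staff briefing = 23; EF_Staff briefing = 23+15 = 38
ES_Rehearsal = max(EF_Permits=9, EF_Catering order=20, EF_AV setup=14, EF_Marketing push=25, EF_Ticketing=24, EF_Staff briefing=38) = 38; EF_Rehearsal = 38+12 = 50
Expected project duration μ = 50 days. Critical path: Vendor contracts → Stage build → Staff briefing → Rehearsal.

Variance along critical path = 1.778 + 4.000 + 5.444 + 9.000 = 20.222; σ = 4.497 days.
D = μ + z·σ = 50 + 1.036·4.497 = 54.7 days

54.7 days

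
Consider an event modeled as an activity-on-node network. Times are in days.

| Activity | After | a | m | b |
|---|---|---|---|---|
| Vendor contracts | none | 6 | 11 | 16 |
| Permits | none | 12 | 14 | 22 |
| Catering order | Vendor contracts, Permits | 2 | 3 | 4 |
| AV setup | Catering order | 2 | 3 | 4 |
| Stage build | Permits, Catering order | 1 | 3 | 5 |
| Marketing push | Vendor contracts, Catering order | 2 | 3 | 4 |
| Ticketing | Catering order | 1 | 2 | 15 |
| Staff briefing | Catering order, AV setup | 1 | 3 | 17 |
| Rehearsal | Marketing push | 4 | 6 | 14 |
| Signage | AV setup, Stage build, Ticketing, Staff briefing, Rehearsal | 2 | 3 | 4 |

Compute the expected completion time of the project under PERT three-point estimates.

te_Vendor contracts = (6 + 4·11 + 16)/6 = 66/6 = 11
te_Permits = (12 + 4·14 + 22)/6 = 90/6 = 15
te_Catering order = (2 + 4·3 + 4)/6 = 18/6 = 3
te_AV setup = (2 + 4·3 + 4)/6 = 18/6 = 3
te_Stage build = (1 + 4·3 + 5)/6 = 18/6 = 3
te_Marketing push = (2 + 4·3 + 4)/6 = 18/6 = 3
te_Ticketing = (1 + 4·2 + 15)/6 = 24/6 = 4
te_Staff briefing = (1 + 4·3 + 17)/6 = 30/6 = 5
te_Rehearsal = (4 + 4·6 + 14)/6 = 42/6 = 7
te_Signage = (2 + 4·3 + 4)/6 = 18/6 = 3

Forward pass:
ES_Vendor contracts = 0; EF_Vendor contracts = 11
ES_Permits = 0; EF_Permits = 15
ES_Catering order = max(EF_Vendor contracts=11, EF_Permits=15) = 15; EF_Catering order = 15+3 = 18
ES_AV setup = 18; EF_AV setup = 18+3 = 21
ES_Stage build = max(EF_Permits=15, EF_Catering order=18) = 18; EF_Stage build = 18+3 = 21
ES_Marketing push = max(EF_Vendor contracts=11, EF_Catering order=18) = 18; EF_Marketing push = 18+3 = 21
ES_Ticketing = 18; EF_Ticketing = 18+4 = 22
ES_Staff briefing = max(EF_Catering order=18, EF_AV setup=21) = 21; EF_Staff briefing = 21+5 = 26
ES_Rehearsal = 21; EF_Rehearsal = 21+7 = 28
ES_Signage = max(EF_AV setup=21, EF_Stage build=21, EF_Ticketing=22, EF_Staff briefing=26, EF_Rehearsal=28) = 28; EF_Signage = 28+3 = 31
Expected project duration μ = 31 days. Critical path: Permits → Catering order → Marketing push → Rehearsal → Signage.

31 days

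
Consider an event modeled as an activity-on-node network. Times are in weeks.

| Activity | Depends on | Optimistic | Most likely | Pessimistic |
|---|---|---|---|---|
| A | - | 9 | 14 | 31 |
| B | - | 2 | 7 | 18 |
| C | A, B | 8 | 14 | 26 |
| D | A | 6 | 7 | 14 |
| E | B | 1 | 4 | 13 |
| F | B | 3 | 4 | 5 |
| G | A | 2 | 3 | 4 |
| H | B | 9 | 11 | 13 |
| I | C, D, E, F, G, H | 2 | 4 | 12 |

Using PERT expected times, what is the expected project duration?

36 weeks

te_A = (9 + 4·14 + 31)/6 = 96/6 = 16
te_B = (2 + 4·7 + 18)/6 = 48/6 = 8
te_C = (8 + 4·14 + 26)/6 = 90/6 = 15
te_D = (6 + 4·7 + 14)/6 = 48/6 = 8
te_E = (1 + 4·4 + 13)/6 = 30/6 = 5
te_F = (3 + 4·4 + 5)/6 = 24/6 = 4
te_G = (2 + 4·3 + 4)/6 = 18/6 = 3
te_H = (9 + 4·11 + 13)/6 = 66/6 = 11
te_I = (2 + 4·4 + 12)/6 = 30/6 = 5

Forward pass:
ES_A = 0; EF_A = 16
ES_B = 0; EF_B = 8
ES_C = max(EF_A=16, EF_B=8) = 16; EF_C = 16+15 = 31
ES_D = 16; EF_D = 16+8 = 24
ES_E = 8; EF_E = 8+5 = 13
ES_F = 8; EF_F = 8+4 = 12
ES_G = 16; EF_G = 16+3 = 19
ES_H = 8; EF_H = 8+11 = 19
ES_I = max(EF_C=31, EF_D=24, EF_E=13, EF_F=12, EF_G=19, EF_H=19) = 31; EF_I = 31+5 = 36
Expected project duration μ = 36 weeks. Critical path: A → C → I.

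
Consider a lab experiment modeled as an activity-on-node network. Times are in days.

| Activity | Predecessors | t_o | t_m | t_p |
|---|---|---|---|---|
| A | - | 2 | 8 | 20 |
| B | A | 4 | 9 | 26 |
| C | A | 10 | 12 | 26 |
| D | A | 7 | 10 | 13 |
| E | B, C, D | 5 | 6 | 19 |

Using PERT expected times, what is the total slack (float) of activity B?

te_A = (2 + 4·8 + 20)/6 = 54/6 = 9
te_B = (4 + 4·9 + 26)/6 = 66/6 = 11
te_C = (10 + 4·12 + 26)/6 = 84/6 = 14
te_D = (7 + 4·10 + 13)/6 = 60/6 = 10
te_E = (5 + 4·6 + 19)/6 = 48/6 = 8

Forward pass:
ES_A = 0; EF_A = 9
ES_B = 9; EF_B = 9+11 = 20
ES_C = 9; EF_C = 9+14 = 23
ES_D = 9; EF_D = 9+10 = 19
ES_E = max(EF_B=20, EF_C=23, EF_D=19) = 23; EF_E = 23+8 = 31
Expected project duration μ = 31 days. Critical path: A → C → E.

Backward pass:
LF_E = 31; LS_E = 31−8 = 23
LF_D = LS_E = 23; LS_D = 23−10 = 13
LF_C = LS_E = 23; LS_C = 23−14 = 9
LF_B = LS_E = 23; LS_B = 23−11 = 12
LF_A = min(LS_B=12, LS_C=9, LS_D=13) = 9; LS_A = 9−9 = 0
Slack_B = LS_B − ES_B = 12 − 9 = 3

3 days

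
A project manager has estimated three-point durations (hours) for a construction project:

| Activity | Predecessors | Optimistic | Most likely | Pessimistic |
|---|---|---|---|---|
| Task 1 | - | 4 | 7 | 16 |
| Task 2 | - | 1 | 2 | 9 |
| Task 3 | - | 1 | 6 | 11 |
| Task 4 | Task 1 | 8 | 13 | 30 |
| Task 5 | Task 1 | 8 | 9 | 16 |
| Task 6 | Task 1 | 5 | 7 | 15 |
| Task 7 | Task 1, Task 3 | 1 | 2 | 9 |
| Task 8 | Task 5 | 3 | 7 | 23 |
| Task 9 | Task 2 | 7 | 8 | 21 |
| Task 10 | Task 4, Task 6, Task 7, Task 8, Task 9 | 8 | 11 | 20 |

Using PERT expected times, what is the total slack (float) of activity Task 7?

16 hours

te_Task 1 = (4 + 4·7 + 16)/6 = 48/6 = 8
te_Task 2 = (1 + 4·2 + 9)/6 = 18/6 = 3
te_Task 3 = (1 + 4·6 + 11)/6 = 36/6 = 6
te_Task 4 = (8 + 4·13 + 30)/6 = 90/6 = 15
te_Task 5 = (8 + 4·9 + 16)/6 = 60/6 = 10
te_Task 6 = (5 + 4·7 + 15)/6 = 48/6 = 8
te_Task 7 = (1 + 4·2 + 9)/6 = 18/6 = 3
te_Task 8 = (3 + 4·7 + 23)/6 = 54/6 = 9
te_Task 9 = (7 + 4·8 + 21)/6 = 60/6 = 10
te_Task 10 = (8 + 4·11 + 20)/6 = 72/6 = 12

Forward pass:
ES_Task 1 = 0; EF_Task 1 = 8
ES_Task 2 = 0; EF_Task 2 = 3
ES_Task 3 = 0; EF_Task 3 = 6
ES_Task 4 = 8; EF_Task 4 = 8+15 = 23
ES_Task 5 = 8; EF_Task 5 = 8+10 = 18
ES_Task 6 = 8; EF_Task 6 = 8+8 = 16
ES_Task 7 = max(EF_Task 1=8, EF_Task 3=6) = 8; EF_Task 7 = 8+3 = 11
ES_Task 8 = 18; EF_Task 8 = 18+9 = 27
ES_Task 9 = 3; EF_Task 9 = 3+10 = 13
ES_Task 10 = max(EF_Task 4=23, EF_Task 6=16, EF_Task 7=11, EF_Task 8=27, EF_Task 9=13) = 27; EF_Task 10 = 27+12 = 39
Expected project duration μ = 39 hours. Critical path: Task 1 → Task 5 → Task 8 → Task 10.

Backward pass:
LF_Task 10 = 39; LS_Task 10 = 39−12 = 27
LF_Task 9 = LS_Task 10 = 27; LS_Task 9 = 27−10 = 17
LF_Task 8 = LS_Task 10 = 27; LS_Task 8 = 27−9 = 18
LF_Task 7 = LS_Task 10 = 27; LS_Task 7 = 27−3 = 24
LF_Task 6 = LS_Task 10 = 27; LS_Task 6 = 27−8 = 19
LF_Task 5 = LS_Task 8 = 18; LS_Task 5 = 18−10 = 8
LF_Task 4 = LS_Task 10 = 27; LS_Task 4 = 27−15 = 12
LF_Task 3 = LS_Task 7 = 24; LS_Task 3 = 24−6 = 18
LF_Task 2 = LS_Task 9 = 17; LS_Task 2 = 17−3 = 14
LF_Task 1 = min(LS_Task 4=12, LS_Task 5=8, LS_Task 6=19, LS_Task 7=24) = 8; LS_Task 1 = 8−8 = 0
Slack_Task 7 = LS_Task 7 − ES_Task 7 = 24 − 8 = 16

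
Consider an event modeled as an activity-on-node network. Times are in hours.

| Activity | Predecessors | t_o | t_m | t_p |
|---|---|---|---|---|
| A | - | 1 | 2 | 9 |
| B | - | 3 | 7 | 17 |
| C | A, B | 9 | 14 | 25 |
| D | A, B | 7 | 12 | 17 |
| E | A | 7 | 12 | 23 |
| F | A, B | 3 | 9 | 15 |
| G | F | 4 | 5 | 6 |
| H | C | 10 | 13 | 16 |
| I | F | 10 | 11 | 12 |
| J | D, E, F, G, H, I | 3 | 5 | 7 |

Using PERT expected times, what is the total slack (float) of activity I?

8 hours

te_A = (1 + 4·2 + 9)/6 = 18/6 = 3
te_B = (3 + 4·7 + 17)/6 = 48/6 = 8
te_C = (9 + 4·14 + 25)/6 = 90/6 = 15
te_D = (7 + 4·12 + 17)/6 = 72/6 = 12
te_E = (7 + 4·12 + 23)/6 = 78/6 = 13
te_F = (3 + 4·9 + 15)/6 = 54/6 = 9
te_G = (4 + 4·5 + 6)/6 = 30/6 = 5
te_H = (10 + 4·13 + 16)/6 = 78/6 = 13
te_I = (10 + 4·11 + 12)/6 = 66/6 = 11
te_J = (3 + 4·5 + 7)/6 = 30/6 = 5

Forward pass:
ES_A = 0; EF_A = 3
ES_B = 0; EF_B = 8
ES_C = max(EF_A=3, EF_B=8) = 8; EF_C = 8+15 = 23
ES_D = max(EF_A=3, EF_B=8) = 8; EF_D = 8+12 = 20
ES_E = 3; EF_E = 3+13 = 16
ES_F = max(EF_A=3, EF_B=8) = 8; EF_F = 8+9 = 17
ES_G = 17; EF_G = 17+5 = 22
ES_H = 23; EF_H = 23+13 = 36
ES_I = 17; EF_I = 17+11 = 28
ES_J = max(EF_D=20, EF_E=16, EF_F=17, EF_G=22, EF_H=36, EF_I=28) = 36; EF_J = 36+5 = 41
Expected project duration μ = 41 hours. Critical path: B → C → H → J.

Backward pass:
LF_J = 41; LS_J = 41−5 = 36
LF_I = LS_J = 36; LS_I = 36−11 = 25
LF_H = LS_J = 36; LS_H = 36−13 = 23
LF_G = LS_J = 36; LS_G = 36−5 = 31
LF_F = min(LS_G=31, LS_I=25, LS_J=36) = 25; LS_F = 25−9 = 16
LF_E = LS_J = 36; LS_E = 36−13 = 23
LF_D = LS_J = 36; LS_D = 36−12 = 24
LF_C = LS_H = 23; LS_C = 23−15 = 8
LF_B = min(LS_C=8, LS_D=24, LS_F=16) = 8; LS_B = 8−8 = 0
LF_A = min(LS_C=8, LS_D=24, LS_E=23, LS_F=16) = 8; LS_A = 8−3 = 5
Slack_I = LS_I − ES_I = 25 − 17 = 8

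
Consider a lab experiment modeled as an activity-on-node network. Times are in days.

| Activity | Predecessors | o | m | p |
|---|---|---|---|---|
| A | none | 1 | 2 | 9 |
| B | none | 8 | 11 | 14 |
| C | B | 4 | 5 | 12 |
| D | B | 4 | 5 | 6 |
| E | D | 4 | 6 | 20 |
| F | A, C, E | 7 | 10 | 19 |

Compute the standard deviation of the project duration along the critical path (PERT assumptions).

3.50 days

te_A = (1 + 4·2 + 9)/6 = 18/6 = 3; σ²_A = ((9−1)/6)² = 1.778
te_B = (8 + 4·11 + 14)/6 = 66/6 = 11; σ²_B = ((14−8)/6)² = 1.000
te_C = (4 + 4·5 + 12)/6 = 36/6 = 6; σ²_C = ((12−4)/6)² = 1.778
te_D = (4 + 4·5 + 6)/6 = 30/6 = 5; σ²_D = ((6−4)/6)² = 0.111
te_E = (4 + 4·6 + 20)/6 = 48/6 = 8; σ²_E = ((20−4)/6)² = 7.111
te_F = (7 + 4·10 + 19)/6 = 66/6 = 11; σ²_F = ((19−7)/6)² = 4.000

Forward pass:
ES_A = 0; EF_A = 3
ES_B = 0; EF_B = 11
ES_C = 11; EF_C = 11+6 = 17
ES_D = 11; EF_D = 11+5 = 16
ES_E = 16; EF_E = 16+8 = 24
ES_F = max(EF_A=3, EF_C=17, EF_E=24) = 24; EF_F = 24+11 = 35
Expected project duration μ = 35 days. Critical path: B → D → E → F.

Variance along critical path = 1.000 + 0.111 + 7.111 + 4.000 = 12.222
σ = √12.222 = 3.496 days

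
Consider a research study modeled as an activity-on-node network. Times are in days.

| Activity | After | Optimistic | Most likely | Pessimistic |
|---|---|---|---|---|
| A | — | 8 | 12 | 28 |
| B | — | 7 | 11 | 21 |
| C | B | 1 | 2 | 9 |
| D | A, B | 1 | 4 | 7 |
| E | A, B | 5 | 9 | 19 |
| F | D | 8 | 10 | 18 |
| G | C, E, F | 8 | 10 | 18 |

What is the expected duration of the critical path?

te_A = (8 + 4·12 + 28)/6 = 84/6 = 14
te_B = (7 + 4·11 + 21)/6 = 72/6 = 12
te_C = (1 + 4·2 + 9)/6 = 18/6 = 3
te_D = (1 + 4·4 + 7)/6 = 24/6 = 4
te_E = (5 + 4·9 + 19)/6 = 60/6 = 10
te_F = (8 + 4·10 + 18)/6 = 66/6 = 11
te_G = (8 + 4·10 + 18)/6 = 66/6 = 11

Forward pass:
ES_A = 0; EF_A = 14
ES_B = 0; EF_B = 12
ES_C = 12; EF_C = 12+3 = 15
ES_D = max(EF_A=14, EF_B=12) = 14; EF_D = 14+4 = 18
ES_E = max(EF_A=14, EF_B=12) = 14; EF_E = 14+10 = 24
ES_F = 18; EF_F = 18+11 = 29
ES_G = max(EF_C=15, EF_E=24, EF_F=29) = 29; EF_G = 29+11 = 40
Expected project duration μ = 40 days. Critical path: A → D → F → G.

40 days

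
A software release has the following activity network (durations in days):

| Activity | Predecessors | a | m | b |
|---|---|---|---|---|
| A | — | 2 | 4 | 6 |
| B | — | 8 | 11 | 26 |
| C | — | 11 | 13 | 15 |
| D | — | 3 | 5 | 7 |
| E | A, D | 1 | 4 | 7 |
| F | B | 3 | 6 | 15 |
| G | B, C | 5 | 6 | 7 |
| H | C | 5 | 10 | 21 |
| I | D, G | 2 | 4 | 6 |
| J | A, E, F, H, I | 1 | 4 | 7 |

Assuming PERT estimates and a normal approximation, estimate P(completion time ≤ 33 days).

0.956

te_A = (2 + 4·4 + 6)/6 = 24/6 = 4; σ²_A = ((6−2)/6)² = 0.444
te_B = (8 + 4·11 + 26)/6 = 78/6 = 13; σ²_B = ((26−8)/6)² = 9.000
te_C = (11 + 4·13 + 15)/6 = 78/6 = 13; σ²_C = ((15−11)/6)² = 0.444
te_D = (3 + 4·5 + 7)/6 = 30/6 = 5; σ²_D = ((7−3)/6)² = 0.444
te_E = (1 + 4·4 + 7)/6 = 24/6 = 4; σ²_E = ((7−1)/6)² = 1.000
te_F = (3 + 4·6 + 15)/6 = 42/6 = 7; σ²_F = ((15−3)/6)² = 4.000
te_G = (5 + 4·6 + 7)/6 = 36/6 = 6; σ²_G = ((7−5)/6)² = 0.111
te_H = (5 + 4·10 + 21)/6 = 66/6 = 11; σ²_H = ((21−5)/6)² = 7.111
te_I = (2 + 4·4 + 6)/6 = 24/6 = 4; σ²_I = ((6−2)/6)² = 0.444
te_J = (1 + 4·4 + 7)/6 = 24/6 = 4; σ²_J = ((7−1)/6)² = 1.000

Forward pass:
ES_A = 0; EF_A = 4
ES_B = 0; EF_B = 13
ES_C = 0; EF_C = 13
ES_D = 0; EF_D = 5
ES_E = max(EF_A=4, EF_D=5) = 5; EF_E = 5+4 = 9
ES_F = 13; EF_F = 13+7 = 20
ES_G = max(EF_B=13, EF_C=13) = 13; EF_G = 13+6 = 19
ES_H = 13; EF_H = 13+11 = 24
ES_I = max(EF_D=5, EF_G=19) = 19; EF_I = 19+4 = 23
ES_J = max(EF_A=4, EF_E=9, EF_F=20, EF_H=24, EF_I=23) = 24; EF_J = 24+4 = 28
Expected project duration μ = 28 days. Critical path: C → H → J.

Variance along critical path = 0.444 + 7.111 + 1.000 = 8.556; σ = √8.556 = 2.925 days.
Z = (33 − 28) / 2.925 = 1.709
P(T ≤ 33) = Φ(1.709) ≈ 0.956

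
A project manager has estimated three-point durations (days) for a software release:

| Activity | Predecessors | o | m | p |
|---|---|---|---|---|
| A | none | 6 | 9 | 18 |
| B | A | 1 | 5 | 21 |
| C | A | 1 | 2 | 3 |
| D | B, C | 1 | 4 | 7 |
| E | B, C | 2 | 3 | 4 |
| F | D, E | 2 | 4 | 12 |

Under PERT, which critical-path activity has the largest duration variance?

B

te_A = (6 + 4·9 + 18)/6 = 60/6 = 10; σ²_A = ((18−6)/6)² = 4.000
te_B = (1 + 4·5 + 21)/6 = 42/6 = 7; σ²_B = ((21−1)/6)² = 11.111
te_C = (1 + 4·2 + 3)/6 = 12/6 = 2; σ²_C = ((3−1)/6)² = 0.111
te_D = (1 + 4·4 + 7)/6 = 24/6 = 4; σ²_D = ((7−1)/6)² = 1.000
te_E = (2 + 4·3 + 4)/6 = 18/6 = 3; σ²_E = ((4−2)/6)² = 0.111
te_F = (2 + 4·4 + 12)/6 = 30/6 = 5; σ²_F = ((12−2)/6)² = 2.778

Forward pass:
ES_A = 0; EF_A = 10
ES_B = 10; EF_B = 10+7 = 17
ES_C = 10; EF_C = 10+2 = 12
ES_D = max(EF_B=17, EF_C=12) = 17; EF_D = 17+4 = 21
ES_E = max(EF_B=17, EF_C=12) = 17; EF_E = 17+3 = 20
ES_F = max(EF_D=21, EF_E=20) = 21; EF_F = 21+5 = 26
Expected project duration μ = 26 days. Critical path: A → B → D → F.

Variances on critical path: σ²_A=4.000, σ²_B=11.111, σ²_D=1.000, σ²_F=2.778.
Largest is σ²_B = 11.111.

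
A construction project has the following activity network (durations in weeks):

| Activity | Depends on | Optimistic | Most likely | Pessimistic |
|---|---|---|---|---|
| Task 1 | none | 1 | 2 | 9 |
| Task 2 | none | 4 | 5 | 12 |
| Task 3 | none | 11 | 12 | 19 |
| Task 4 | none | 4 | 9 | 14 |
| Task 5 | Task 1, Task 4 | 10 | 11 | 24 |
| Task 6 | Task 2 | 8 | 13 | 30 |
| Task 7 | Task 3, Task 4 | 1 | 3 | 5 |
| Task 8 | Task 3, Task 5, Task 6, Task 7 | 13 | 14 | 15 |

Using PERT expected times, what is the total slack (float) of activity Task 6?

1 weeks

te_Task 1 = (1 + 4·2 + 9)/6 = 18/6 = 3
te_Task 2 = (4 + 4·5 + 12)/6 = 36/6 = 6
te_Task 3 = (11 + 4·12 + 19)/6 = 78/6 = 13
te_Task 4 = (4 + 4·9 + 14)/6 = 54/6 = 9
te_Task 5 = (10 + 4·11 + 24)/6 = 78/6 = 13
te_Task 6 = (8 + 4·13 + 30)/6 = 90/6 = 15
te_Task 7 = (1 + 4·3 + 5)/6 = 18/6 = 3
te_Task 8 = (13 + 4·14 + 15)/6 = 84/6 = 14

Forward pass:
ES_Task 1 = 0; EF_Task 1 = 3
ES_Task 2 = 0; EF_Task 2 = 6
ES_Task 3 = 0; EF_Task 3 = 13
ES_Task 4 = 0; EF_Task 4 = 9
ES_Task 5 = max(EF_Task 1=3, EF_Task 4=9) = 9; EF_Task 5 = 9+13 = 22
ES_Task 6 = 6; EF_Task 6 = 6+15 = 21
ES_Task 7 = max(EF_Task 3=13, EF_Task 4=9) = 13; EF_Task 7 = 13+3 = 16
ES_Task 8 = max(EF_Task 3=13, EF_Task 5=22, EF_Task 6=21, EF_Task 7=16) = 22; EF_Task 8 = 22+14 = 36
Expected project duration μ = 36 weeks. Critical path: Task 4 → Task 5 → Task 8.

Backward pass:
LF_Task 8 = 36; LS_Task 8 = 36−14 = 22
LF_Task 7 = LS_Task 8 = 22; LS_Task 7 = 22−3 = 19
LF_Task 6 = LS_Task 8 = 22; LS_Task 6 = 22−15 = 7
LF_Task 5 = LS_Task 8 = 22; LS_Task 5 = 22−13 = 9
LF_Task 4 = min(LS_Task 5=9, LS_Task 7=19) = 9; LS_Task 4 = 9−9 = 0
LF_Task 3 = min(LS_Task 7=19, LS_Task 8=22) = 19; LS_Task 3 = 19−13 = 6
LF_Task 2 = LS_Task 6 = 7; LS_Task 2 = 7−6 = 1
LF_Task 1 = LS_Task 5 = 9; LS_Task 1 = 9−3 = 6
Slack_Task 6 = LS_Task 6 − ES_Task 6 = 7 − 6 = 1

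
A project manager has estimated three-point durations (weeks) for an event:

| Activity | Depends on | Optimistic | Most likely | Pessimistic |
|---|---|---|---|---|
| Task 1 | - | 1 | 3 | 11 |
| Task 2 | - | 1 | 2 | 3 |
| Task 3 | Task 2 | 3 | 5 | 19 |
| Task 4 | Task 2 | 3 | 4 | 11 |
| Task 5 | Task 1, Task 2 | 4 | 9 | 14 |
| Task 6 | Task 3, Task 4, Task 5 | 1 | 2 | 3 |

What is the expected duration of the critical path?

15 weeks

te_Task 1 = (1 + 4·3 + 11)/6 = 24/6 = 4
te_Task 2 = (1 + 4·2 + 3)/6 = 12/6 = 2
te_Task 3 = (3 + 4·5 + 19)/6 = 42/6 = 7
te_Task 4 = (3 + 4·4 + 11)/6 = 30/6 = 5
te_Task 5 = (4 + 4·9 + 14)/6 = 54/6 = 9
te_Task 6 = (1 + 4·2 + 3)/6 = 12/6 = 2

Forward pass:
ES_Task 1 = 0; EF_Task 1 = 4
ES_Task 2 = 0; EF_Task 2 = 2
ES_Task 3 = 2; EF_Task 3 = 2+7 = 9
ES_Task 4 = 2; EF_Task 4 = 2+5 = 7
ES_Task 5 = max(EF_Task 1=4, EF_Task 2=2) = 4; EF_Task 5 = 4+9 = 13
ES_Task 6 = max(EF_Task 3=9, EF_Task 4=7, EF_Task 5=13) = 13; EF_Task 6 = 13+2 = 15
Expected project duration μ = 15 weeks. Critical path: Task 1 → Task 5 → Task 6.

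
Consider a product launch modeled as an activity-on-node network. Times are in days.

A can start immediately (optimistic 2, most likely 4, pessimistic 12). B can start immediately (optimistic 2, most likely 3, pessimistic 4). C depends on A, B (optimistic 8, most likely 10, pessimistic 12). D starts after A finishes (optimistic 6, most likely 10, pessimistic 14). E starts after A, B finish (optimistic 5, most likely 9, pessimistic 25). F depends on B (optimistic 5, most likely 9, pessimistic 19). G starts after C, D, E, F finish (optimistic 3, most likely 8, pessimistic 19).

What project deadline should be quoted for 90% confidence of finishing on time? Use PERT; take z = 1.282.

30.9 days

te_A = (2 + 4·4 + 12)/6 = 30/6 = 5; σ²_A = ((12−2)/6)² = 2.778
te_B = (2 + 4·3 + 4)/6 = 18/6 = 3; σ²_B = ((4−2)/6)² = 0.111
te_C = (8 + 4·10 + 12)/6 = 60/6 = 10; σ²_C = ((12−8)/6)² = 0.444
te_D = (6 + 4·10 + 14)/6 = 60/6 = 10; σ²_D = ((14−6)/6)² = 1.778
te_E = (5 + 4·9 + 25)/6 = 66/6 = 11; σ²_E = ((25−5)/6)² = 11.111
te_F = (5 + 4·9 + 19)/6 = 60/6 = 10; σ²_F = ((19−5)/6)² = 5.444
te_G = (3 + 4·8 + 19)/6 = 54/6 = 9; σ²_G = ((19−3)/6)² = 7.111

Forward pass:
ES_A = 0; EF_A = 5
ES_B = 0; EF_B = 3
ES_C = max(EF_A=5, EF_B=3) = 5; EF_C = 5+10 = 15
ES_D = 5; EF_D = 5+10 = 15
ES_E = max(EF_A=5, EF_B=3) = 5; EF_E = 5+11 = 16
ES_F = 3; EF_F = 3+10 = 13
ES_G = max(EF_C=15, EF_D=15, EF_E=16, EF_F=13) = 16; EF_G = 16+9 = 25
Expected project duration μ = 25 days. Critical path: A → E → G.

Variance along critical path = 2.778 + 11.111 + 7.111 = 21.000; σ = 4.583 days.
D = μ + z·σ = 25 + 1.282·4.583 = 30.9 days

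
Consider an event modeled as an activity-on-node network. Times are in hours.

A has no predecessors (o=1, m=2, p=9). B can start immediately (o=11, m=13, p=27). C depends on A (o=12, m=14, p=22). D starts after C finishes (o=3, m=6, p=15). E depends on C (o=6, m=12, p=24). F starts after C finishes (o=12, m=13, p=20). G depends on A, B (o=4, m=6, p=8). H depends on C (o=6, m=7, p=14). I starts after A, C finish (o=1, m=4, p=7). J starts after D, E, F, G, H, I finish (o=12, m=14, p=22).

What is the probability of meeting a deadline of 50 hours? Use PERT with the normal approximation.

te_A = (1 + 4·2 + 9)/6 = 18/6 = 3; σ²_A = ((9−1)/6)² = 1.778
te_B = (11 + 4·13 + 27)/6 = 90/6 = 15; σ²_B = ((27−11)/6)² = 7.111
te_C = (12 + 4·14 + 22)/6 = 90/6 = 15; σ²_C = ((22−12)/6)² = 2.778
te_D = (3 + 4·6 + 15)/6 = 42/6 = 7; σ²_D = ((15−3)/6)² = 4.000
te_E = (6 + 4·12 + 24)/6 = 78/6 = 13; σ²_E = ((24−6)/6)² = 9.000
te_F = (12 + 4·13 + 20)/6 = 84/6 = 14; σ²_F = ((20−12)/6)² = 1.778
te_G = (4 + 4·6 + 8)/6 = 36/6 = 6; σ²_G = ((8−4)/6)² = 0.444
te_H = (6 + 4·7 + 14)/6 = 48/6 = 8; σ²_H = ((14−6)/6)² = 1.778
te_I = (1 + 4·4 + 7)/6 = 24/6 = 4; σ²_I = ((7−1)/6)² = 1.000
te_J = (12 + 4·14 + 22)/6 = 90/6 = 15; σ²_J = ((22−12)/6)² = 2.778

Forward pass:
ES_A = 0; EF_A = 3
ES_B = 0; EF_B = 15
ES_C = 3; EF_C = 3+15 = 18
ES_D = 18; EF_D = 18+7 = 25
ES_E = 18; EF_E = 18+13 = 31
ES_F = 18; EF_F = 18+14 = 32
ES_G = max(EF_A=3, EF_B=15) = 15; EF_G = 15+6 = 21
ES_H = 18; EF_H = 18+8 = 26
ES_I = max(EF_A=3, EF_C=18) = 18; EF_I = 18+4 = 22
ES_J = max(EF_D=25, EF_E=31, EF_F=32, EF_G=21, EF_H=26, EF_I=22) = 32; EF_J = 32+15 = 47
Expected project duration μ = 47 hours. Critical path: A → C → F → J.

Variance along critical path = 1.778 + 2.778 + 1.778 + 2.778 = 9.111; σ = √9.111 = 3.018 hours.
Z = (50 − 47) / 3.018 = 0.994
P(T ≤ 50) = Φ(0.994) ≈ 0.840

0.840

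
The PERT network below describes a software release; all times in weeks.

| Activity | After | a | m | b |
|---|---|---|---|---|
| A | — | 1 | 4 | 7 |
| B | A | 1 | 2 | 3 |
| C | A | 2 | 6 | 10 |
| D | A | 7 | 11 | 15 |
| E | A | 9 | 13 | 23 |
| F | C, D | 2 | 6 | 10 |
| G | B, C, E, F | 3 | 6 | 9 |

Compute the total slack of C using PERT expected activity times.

5 weeks

te_A = (1 + 4·4 + 7)/6 = 24/6 = 4
te_B = (1 + 4·2 + 3)/6 = 12/6 = 2
te_C = (2 + 4·6 + 10)/6 = 36/6 = 6
te_D = (7 + 4·11 + 15)/6 = 66/6 = 11
te_E = (9 + 4·13 + 23)/6 = 84/6 = 14
te_F = (2 + 4·6 + 10)/6 = 36/6 = 6
te_G = (3 + 4·6 + 9)/6 = 36/6 = 6

Forward pass:
ES_A = 0; EF_A = 4
ES_B = 4; EF_B = 4+2 = 6
ES_C = 4; EF_C = 4+6 = 10
ES_D = 4; EF_D = 4+11 = 15
ES_E = 4; EF_E = 4+14 = 18
ES_F = max(EF_C=10, EF_D=15) = 15; EF_F = 15+6 = 21
ES_G = max(EF_B=6, EF_C=10, EF_E=18, EF_F=21) = 21; EF_G = 21+6 = 27
Expected project duration μ = 27 weeks. Critical path: A → D → F → G.

Backward pass:
LF_G = 27; LS_G = 27−6 = 21
LF_F = LS_G = 21; LS_F = 21−6 = 15
LF_E = LS_G = 21; LS_E = 21−14 = 7
LF_D = LS_F = 15; LS_D = 15−11 = 4
LF_C = min(LS_F=15, LS_G=21) = 15; LS_C = 15−6 = 9
LF_B = LS_G = 21; LS_B = 21−2 = 19
LF_A = min(LS_B=19, LS_C=9, LS_D=4, LS_E=7) = 4; LS_A = 4−4 = 0
Slack_C = LS_C − ES_C = 9 − 4 = 5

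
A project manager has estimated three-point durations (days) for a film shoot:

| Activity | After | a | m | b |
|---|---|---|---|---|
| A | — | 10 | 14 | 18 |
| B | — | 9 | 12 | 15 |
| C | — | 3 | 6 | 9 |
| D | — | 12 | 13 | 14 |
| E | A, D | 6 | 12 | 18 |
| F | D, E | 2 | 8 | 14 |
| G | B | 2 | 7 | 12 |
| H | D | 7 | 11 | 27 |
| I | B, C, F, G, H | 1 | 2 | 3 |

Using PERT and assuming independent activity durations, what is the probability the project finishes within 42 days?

te_A = (10 + 4·14 + 18)/6 = 84/6 = 14; σ²_A = ((18−10)/6)² = 1.778
te_B = (9 + 4·12 + 15)/6 = 72/6 = 12; σ²_B = ((15−9)/6)² = 1.000
te_C = (3 + 4·6 + 9)/6 = 36/6 = 6; σ²_C = ((9−3)/6)² = 1.000
te_D = (12 + 4·13 + 14)/6 = 78/6 = 13; σ²_D = ((14−12)/6)² = 0.111
te_E = (6 + 4·12 + 18)/6 = 72/6 = 12; σ²_E = ((18−6)/6)² = 4.000
te_F = (2 + 4·8 + 14)/6 = 48/6 = 8; σ²_F = ((14−2)/6)² = 4.000
te_G = (2 + 4·7 + 12)/6 = 42/6 = 7; σ²_G = ((12−2)/6)² = 2.778
te_H = (7 + 4·11 + 27)/6 = 78/6 = 13; σ²_H = ((27−7)/6)² = 11.111
te_I = (1 + 4·2 + 3)/6 = 12/6 = 2; σ²_I = ((3−1)/6)² = 0.111

Forward pass:
ES_A = 0; EF_A = 14
ES_B = 0; EF_B = 12
ES_C = 0; EF_C = 6
ES_D = 0; EF_D = 13
ES_E = max(EF_A=14, EF_D=13) = 14; EF_E = 14+12 = 26
ES_F = max(EF_D=13, EF_E=26) = 26; EF_F = 26+8 = 34
ES_G = 12; EF_G = 12+7 = 19
ES_H = 13; EF_H = 13+13 = 26
ES_I = max(EF_B=12, EF_C=6, EF_F=34, EF_G=19, EF_H=26) = 34; EF_I = 34+2 = 36
Expected project duration μ = 36 days. Critical path: A → E → F → I.

Variance along critical path = 1.778 + 4.000 + 4.000 + 0.111 = 9.889; σ = √9.889 = 3.145 days.
Z = (42 − 36) / 3.145 = 1.908
P(T ≤ 42) = Φ(1.908) ≈ 0.972

0.972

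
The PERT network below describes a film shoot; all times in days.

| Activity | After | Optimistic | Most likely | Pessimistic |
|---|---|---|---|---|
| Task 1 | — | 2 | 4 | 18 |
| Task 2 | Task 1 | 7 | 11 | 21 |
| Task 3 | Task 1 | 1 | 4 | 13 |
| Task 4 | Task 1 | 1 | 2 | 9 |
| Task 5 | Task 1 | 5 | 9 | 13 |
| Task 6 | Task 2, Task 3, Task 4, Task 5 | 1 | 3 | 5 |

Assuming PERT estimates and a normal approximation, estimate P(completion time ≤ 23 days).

0.710

te_Task 1 = (2 + 4·4 + 18)/6 = 36/6 = 6; σ²_Task 1 = ((18−2)/6)² = 7.111
te_Task 2 = (7 + 4·11 + 21)/6 = 72/6 = 12; σ²_Task 2 = ((21−7)/6)² = 5.444
te_Task 3 = (1 + 4·4 + 13)/6 = 30/6 = 5; σ²_Task 3 = ((13−1)/6)² = 4.000
te_Task 4 = (1 + 4·2 + 9)/6 = 18/6 = 3; σ²_Task 4 = ((9−1)/6)² = 1.778
te_Task 5 = (5 + 4·9 + 13)/6 = 54/6 = 9; σ²_Task 5 = ((13−5)/6)² = 1.778
te_Task 6 = (1 + 4·3 + 5)/6 = 18/6 = 3; σ²_Task 6 = ((5−1)/6)² = 0.444

Forward pass:
ES_Task 1 = 0; EF_Task 1 = 6
ES_Task 2 = 6; EF_Task 2 = 6+12 = 18
ES_Task 3 = 6; EF_Task 3 = 6+5 = 11
ES_Task 4 = 6; EF_Task 4 = 6+3 = 9
ES_Task 5 = 6; EF_Task 5 = 6+9 = 15
ES_Task 6 = max(EF_Task 2=18, EF_Task 3=11, EF_Task 4=9, EF_Task 5=15) = 18; EF_Task 6 = 18+3 = 21
Expected project duration μ = 21 days. Critical path: Task 1 → Task 2 → Task 6.

Variance along critical path = 7.111 + 5.444 + 0.444 = 13.000; σ = √13.000 = 3.606 days.
Z = (23 − 21) / 3.606 = 0.555
P(T ≤ 23) = Φ(0.555) ≈ 0.710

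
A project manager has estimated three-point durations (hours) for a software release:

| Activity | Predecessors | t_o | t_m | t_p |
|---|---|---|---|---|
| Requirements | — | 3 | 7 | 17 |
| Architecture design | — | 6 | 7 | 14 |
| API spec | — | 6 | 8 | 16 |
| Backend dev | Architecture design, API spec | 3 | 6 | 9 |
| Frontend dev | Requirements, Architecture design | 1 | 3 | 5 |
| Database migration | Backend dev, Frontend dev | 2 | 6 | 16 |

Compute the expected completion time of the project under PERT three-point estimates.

te_Requirements = (3 + 4·7 + 17)/6 = 48/6 = 8
te_Architecture design = (6 + 4·7 + 14)/6 = 48/6 = 8
te_API spec = (6 + 4·8 + 16)/6 = 54/6 = 9
te_Backend dev = (3 + 4·6 + 9)/6 = 36/6 = 6
te_Frontend dev = (1 + 4·3 + 5)/6 = 18/6 = 3
te_Database migration = (2 + 4·6 + 16)/6 = 42/6 = 7

Forward pass:
ES_Requirements = 0; EF_Requirements = 8
ES_Architecture design = 0; EF_Architecture design = 8
ES_API spec = 0; EF_API spec = 9
ES_Backend dev = max(EF_Architecture design=8, EF_API spec=9) = 9; EF_Backend dev = 9+6 = 15
ES_Frontend dev = max(EF_Requirements=8, EF_Architecture design=8) = 8; EF_Frontend dev = 8+3 = 11
ES_Database migration = max(EF_Backend dev=15, EF_Frontend dev=11) = 15; EF_Database migration = 15+7 = 22
Expected project duration μ = 22 hours. Critical path: API spec → Backend dev → Database migration.

22 hours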